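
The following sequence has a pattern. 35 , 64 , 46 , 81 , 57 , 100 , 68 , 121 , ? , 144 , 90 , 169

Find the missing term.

79

Positions 1, 3, 5, … form one subsequence and positions 2, 4, 6, … form another.
Subsequence A = 35, 46, 57, 68, ?, 90: arithmetic, step +11.
Subsequence B = 64, 81, 100, 121, 144, 169: consecutive squares n² from n = 8.
Filling subsequence A at index 5 by its rule yields 79.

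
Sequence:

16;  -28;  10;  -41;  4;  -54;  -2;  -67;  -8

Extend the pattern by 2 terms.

-80, -14

Positions 1, 3, 5, … form one subsequence and positions 2, 4, 6, … form another.
Subsequence A = 16, 10, 4, -2, -8: arithmetic, step −6.
Subsequence B = -28, -41, -54, -67: arithmetic, step −13.
The 10th slot belongs to subsequence B; its 5th term is -80.
The 11th slot belongs to subsequence A; its 6th term is -14.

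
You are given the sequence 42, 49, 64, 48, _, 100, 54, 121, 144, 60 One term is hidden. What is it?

81

The slot pattern repeats as ABB (period 3), so there are 2 interleaved tracks.
Stream A = 42, 48, 54, 60: arithmetic with common difference +6.
Stream B = 49, 64, ?, 100, 121, 144: consecutive squares n² from n = 7.
So the missing entry in stream B is 81.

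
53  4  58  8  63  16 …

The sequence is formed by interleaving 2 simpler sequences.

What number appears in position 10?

The terms cycle through 2 interleaved subsequences.
Track A: 53, 58, 63 — arithmetic, step +5.
Track B: 4, 8, 16 — a geometric progression (common ratio 2).
Term 10 comes from track B (its 5th entry): 64.

64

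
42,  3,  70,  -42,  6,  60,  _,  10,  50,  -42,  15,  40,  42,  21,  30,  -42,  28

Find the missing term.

Taking every 3rd term gives 3 separate tracks.
Track A is 42, -42, ?, -42, 42, -42, which is alternating ±42.
Track B is 3, 6, 10, 15, 21, 28, which is triangular numbers n(n+1)/2 for n = 2, 3, ….
Track C is 70, 60, 50, 40, 30, which is arithmetic with common difference −10.
The gap is track A's term 3; the rule gives 42.

42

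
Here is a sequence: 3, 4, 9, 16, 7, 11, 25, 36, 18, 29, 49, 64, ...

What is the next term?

The slot pattern repeats as AABB (period 4), so there are 2 interleaved tracks.
Stream A is 3, 4, 7, 11, 18, 29, which is Fibonacci-style (each term is the sum of the two before it).
Stream B is 9, 16, 25, 36, 49, 64, which is consecutive squares n² from n = 3.
Term 13 comes from stream A (its 7th entry): 47.

47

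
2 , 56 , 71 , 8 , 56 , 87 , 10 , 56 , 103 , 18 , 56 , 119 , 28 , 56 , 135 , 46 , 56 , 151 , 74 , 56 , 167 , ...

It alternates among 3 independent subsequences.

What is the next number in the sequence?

Split by position mod 3: positions 1, 4, 7, … form one track, and each other residue class forms its own.
Subsequence A = 2, 8, 10, 18, 28, 46, 74: Fibonacci-style (each term is the sum of the two before it).
Subsequence B = 56, 56, 56, 56, 56, 56, 56: constant 56.
Subsequence C = 71, 87, 103, 119, 135, 151, 167: adding 16 each time.
Position 22 → subsequence A, term 8 = 120.

120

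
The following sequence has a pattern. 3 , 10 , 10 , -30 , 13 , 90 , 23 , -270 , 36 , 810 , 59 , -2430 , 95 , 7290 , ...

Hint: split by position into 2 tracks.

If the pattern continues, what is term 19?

Positions 1, 3, 5, … form one subsequence and positions 2, 4, 6, … form another.
Subsequence A: 3, 10, 13, 23, 36, 59, 95 — each term equals the sum of the previous two.
Subsequence B: 10, -30, 90, -270, 810, -2430, 7290 — geometric, ×-3 each step.
The 19th slot belongs to subsequence A; its 10th term is 403.

403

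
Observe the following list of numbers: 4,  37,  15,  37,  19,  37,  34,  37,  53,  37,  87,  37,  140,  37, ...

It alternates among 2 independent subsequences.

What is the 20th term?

37

Split by position mod 2 into 2 tracks.
Stream A: 4, 15, 19, 34, 53, 87, 140. Each term equals the sum of the previous two.
Stream B: 37, 37, 37, 37, 37, 37, 37. The constant sequence 37.
Position 20 falls in stream B as its term 10, giving 37.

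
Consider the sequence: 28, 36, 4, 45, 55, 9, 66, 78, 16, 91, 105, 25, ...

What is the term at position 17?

The slot pattern repeats as AAB (period 3), so there are 2 interleaved tracks.
Track A: 28, 36, 45, 55, 66, 78, 91, 105 — triangular numbers n(n+1)/2 for n = 7, 8, ….
Track B: 4, 9, 16, 25 — consecutive squares n² from n = 2.
Term 17 comes from track A (its 12th entry): 171.

171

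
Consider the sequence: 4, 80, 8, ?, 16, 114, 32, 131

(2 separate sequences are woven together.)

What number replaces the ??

Split by position mod 2 into 2 tracks.
Track A: 4, 8, 16, 32 (powers 2^2, 2^3, 2^4, …).
Track B: 80, ?, 114, 131 (arithmetic with common difference +17).
Filling track B at index 2 by its rule yields 97.

97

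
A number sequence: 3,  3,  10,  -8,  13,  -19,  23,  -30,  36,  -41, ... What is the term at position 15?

Odd-indexed and even-indexed terms follow separate rules.
Track A: 3, 10, 13, 23, 36 (each term equals the sum of the previous two).
Track B: 3, -8, -19, -30, -41 (subtracting 11 each time).
Position 15 falls in track A as its term 8, giving 154.

154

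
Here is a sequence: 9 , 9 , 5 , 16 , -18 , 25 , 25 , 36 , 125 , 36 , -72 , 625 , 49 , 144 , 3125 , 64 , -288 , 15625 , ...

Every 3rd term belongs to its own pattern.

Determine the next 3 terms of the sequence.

The terms cycle through 3 interleaved subsequences.
Track A: 9, 16, 25, 36, 49, 64 (the squares 3², 4², 5², …).
Track B: 9, -18, 36, -72, 144, -288 (multiplying by -2 each time).
Track C: 5, 25, 125, 625, 3125, 15625 (successive powers of 5).
Position 19 → track A, term 7 = 81.
Position 20 falls in track B as its term 7, giving 576.
The 21st slot belongs to track C; its 7th term is 78125.

81, 576, 78125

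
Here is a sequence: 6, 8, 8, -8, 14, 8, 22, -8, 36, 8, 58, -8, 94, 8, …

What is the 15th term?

Odd-indexed and even-indexed terms follow separate rules.
Stream A = 6, 8, 14, 22, 36, 58, 94: each term equals the sum of the previous two.
Stream B = 8, -8, 8, -8, 8, -8, 8: alternating ±8.
Position 15 → stream A, term 8 = 152.

152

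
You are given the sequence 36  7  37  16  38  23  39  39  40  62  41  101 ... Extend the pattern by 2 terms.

42, 163

Taking every 2nd term gives 2 separate tracks.
Stream A: 36, 37, 38, 39, 40, 41 — arithmetic with common difference +1.
Stream B: 7, 16, 23, 39, 62, 101 — each term equals the sum of the previous two.
The 13th slot belongs to stream A; its 7th term is 42.
The 14th slot belongs to stream B; its 7th term is 163.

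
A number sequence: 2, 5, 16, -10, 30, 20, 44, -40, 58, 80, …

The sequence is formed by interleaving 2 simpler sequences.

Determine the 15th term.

Taking every 2nd term gives 2 separate tracks.
Stream A is 2, 16, 30, 44, 58, which is linear: a_n = -12 + 14·n.
Stream B is 5, -10, 20, -40, 80, which is geometric, ×-2 each step.
Term 15 comes from stream A (its 8th entry): 100.

100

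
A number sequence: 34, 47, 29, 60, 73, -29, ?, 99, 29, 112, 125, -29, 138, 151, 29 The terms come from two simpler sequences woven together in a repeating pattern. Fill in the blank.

86

The slot pattern repeats as AAB (period 3), so there are 2 interleaved tracks.
Stream A: 34, 47, 60, 73, ?, 99, 112, 125, 138, 151. Linear: a_n = 21 + 13·n.
Stream B: 29, -29, 29, -29, 29. The oscillation 29·(−1)^(n+1).
Stream A's pattern makes the blank 86.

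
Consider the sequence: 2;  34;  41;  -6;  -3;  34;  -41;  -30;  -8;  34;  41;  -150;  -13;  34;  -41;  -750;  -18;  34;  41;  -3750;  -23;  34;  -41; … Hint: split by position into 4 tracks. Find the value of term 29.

-33

Read the sequence 4 terms at a time; column i is its own pattern.
Track A: 2, -3, -8, -13, -18, -23. Subtracting 5 each time.
Track B: 34, 34, 34, 34, 34, 34. Constant 34.
Track C: 41, -41, 41, -41, 41, -41. Oscillating between 41 and -41.
Track D: -6, -30, -150, -750, -3750. Multiplying by 5 each time.
Position 29 → track A, term 8 = -33.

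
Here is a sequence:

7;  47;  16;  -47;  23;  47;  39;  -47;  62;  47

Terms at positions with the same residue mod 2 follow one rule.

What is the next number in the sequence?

Positions 1, 3, 5, … form one subsequence and positions 2, 4, 6, … form another.
Stream A: 7, 16, 23, 39, 62 — Fibonacci-style (each term is the sum of the two before it).
Stream B: 47, -47, 47, -47, 47 — oscillating between 47 and -47.
The 11th slot belongs to stream A; its 6th term is 101.

101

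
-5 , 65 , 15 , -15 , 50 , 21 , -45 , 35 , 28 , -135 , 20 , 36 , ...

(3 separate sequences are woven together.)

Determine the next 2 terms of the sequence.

Read the sequence 3 terms at a time; column i is its own pattern.
Subsequence A = -5, -15, -45, -135: a geometric progression (common ratio 3).
Subsequence B = 65, 50, 35, 20: subtracting 15 each time.
Subsequence C = 15, 21, 28, 36: triangular numbers n(n+1)/2 for n = 5, 6, ….
Position 13 falls in subsequence A as its term 5, giving -405.
Term 14 comes from subsequence B (its 5th entry): 5.

-405, 5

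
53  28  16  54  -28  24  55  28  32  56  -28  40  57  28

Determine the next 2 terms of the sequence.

48, 58

The terms cycle through 3 interleaved subsequences.
Subsequence A: 53, 54, 55, 56, 57 (arithmetic, step +1).
Subsequence B: 28, -28, 28, -28, 28 (alternating ±28).
Subsequence C: 16, 24, 32, 40 (linear: a_n = 8 + 8·n).
The 15th slot belongs to subsequence C; its 5th term is 48.
The 16th slot belongs to subsequence A; its 6th term is 58.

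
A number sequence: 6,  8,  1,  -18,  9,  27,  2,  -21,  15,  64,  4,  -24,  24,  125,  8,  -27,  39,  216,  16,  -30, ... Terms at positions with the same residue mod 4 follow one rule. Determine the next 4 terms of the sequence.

63, 343, 32, -33

Split by position mod 4 into 4 tracks.
Stream A is 6, 9, 15, 24, 39, which is a Fibonacci-like recurrence a_n = a_{n-1} + a_{n-2}.
Stream B is 8, 27, 64, 125, 216, which is consecutive cubes n³ from n = 2.
Stream C is 1, 2, 4, 8, 16, which is powers of 2.
Stream D is -18, -21, -24, -27, -30, which is linear: a_n = -15 − 3·n.
Term 21 comes from stream A (its 6th entry): 63.
The 22nd slot belongs to stream B; its 6th term is 343.
Position 23 falls in stream C as its term 6, giving 32.
The 24th slot belongs to stream D; its 6th term is -33.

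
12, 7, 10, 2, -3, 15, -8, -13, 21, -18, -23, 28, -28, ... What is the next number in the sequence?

Reading positions in blocks of 3 reveals the pattern AAB — 2 tracks woven together.
Track A: 12, 7, 2, -3, -8, -13, -18, -23, -28. Arithmetic, step −5.
Track B: 10, 15, 21, 28. Triangular numbers starting at T_4.
Position 14 → track A, term 10 = -33.

-33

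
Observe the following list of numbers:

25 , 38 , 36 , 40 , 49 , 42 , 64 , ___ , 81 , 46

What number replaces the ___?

44

Split by position mod 2 into 2 tracks.
Subsequence A: 25, 36, 49, 64, 81 — perfect squares starting at 5².
Subsequence B: 38, 40, 42, ?, 46 — arithmetic with common difference +2.
The gap is subsequence B's term 4; the rule gives 44.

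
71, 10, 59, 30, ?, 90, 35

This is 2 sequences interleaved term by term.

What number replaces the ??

Positions 1, 3, 5, … form one subsequence and positions 2, 4, 6, … form another.
Track A: 71, 59, ?, 35 — subtracting 12 each time.
Track B: 10, 30, 90 — geometric with ratio 3.
Filling track A at index 3 by its rule yields 47.

47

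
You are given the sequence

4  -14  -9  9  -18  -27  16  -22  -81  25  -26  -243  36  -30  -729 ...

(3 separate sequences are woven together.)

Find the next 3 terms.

Split by position mod 3: positions 1, 4, 7, … form one track, and each other residue class forms its own.
Subsequence A = 4, 9, 16, 25, 36: perfect squares starting at 2².
Subsequence B = -14, -18, -22, -26, -30: subtracting 4 each time.
Subsequence C = -9, -27, -81, -243, -729: geometric with ratio 3.
Position 16 falls in subsequence A as its term 6, giving 49.
The 17th slot belongs to subsequence B; its 6th term is -34.
Position 18 → subsequence C, term 6 = -2187.

49, -34, -2187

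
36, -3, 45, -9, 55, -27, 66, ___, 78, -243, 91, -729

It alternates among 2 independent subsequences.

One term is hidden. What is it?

-81

Split by position mod 2 into 2 tracks.
Track A is 36, 45, 55, 66, 78, 91, which is triangular numbers starting at T_8.
Track B is -3, -9, -27, ?, -243, -729, which is geometric with ratio 3.
Track B's pattern makes the blank -81.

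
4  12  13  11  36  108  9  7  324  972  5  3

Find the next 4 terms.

The slot pattern repeats as AABB (period 4), so there are 2 interleaved tracks.
Track A: 4, 12, 36, 108, 324, 972 — multiplying by 3 each time.
Track B: 13, 11, 9, 7, 5, 3 — linear: a_n = 15 − 2·n.
Term 13 comes from track A (its 7th entry): 2916.
Position 14 → track A, term 8 = 8748.
Position 15 falls in track B as its term 7, giving 1.
Position 16 falls in track B as its term 8, giving -1.

2916, 8748, 1, -1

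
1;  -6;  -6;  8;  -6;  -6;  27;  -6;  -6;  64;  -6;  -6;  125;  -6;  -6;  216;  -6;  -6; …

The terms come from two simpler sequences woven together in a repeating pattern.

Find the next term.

The slot pattern repeats as ABB (period 3), so there are 2 interleaved tracks.
Subsequence A = 1, 8, 27, 64, 125, 216: perfect cubes starting at 1³.
Subsequence B = -6, -6, -6, -6, -6, -6, -6, -6, -6, -6, -6, -6: always -6.
Position 19 → subsequence A, term 7 = 343.

343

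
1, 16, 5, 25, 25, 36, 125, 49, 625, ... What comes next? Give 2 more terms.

Positions 1, 3, 5, … form one subsequence and positions 2, 4, 6, … form another.
Subsequence A: 1, 5, 25, 125, 625 — powers 5^0, 5^1, 5^2, ….
Subsequence B: 16, 25, 36, 49 — consecutive squares n² from n = 4.
Position 10 falls in subsequence B as its term 5, giving 64.
The 11th slot belongs to subsequence A; its 6th term is 3125.

64, 3125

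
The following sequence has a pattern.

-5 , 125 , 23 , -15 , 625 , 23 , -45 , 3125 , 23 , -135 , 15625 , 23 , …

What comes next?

-405

Taking every 3rd term gives 3 separate tracks.
Subsequence A: -5, -15, -45, -135 (geometric with ratio 3).
Subsequence B: 125, 625, 3125, 15625 (powers 5^3, 5^4, 5^5, …).
Subsequence C: 23, 23, 23, 23 (constant 23).
Term 13 comes from subsequence A (its 5th entry): -405.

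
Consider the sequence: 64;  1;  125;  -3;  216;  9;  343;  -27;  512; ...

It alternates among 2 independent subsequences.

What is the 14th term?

The terms cycle through 2 interleaved subsequences.
Track A: 64, 125, 216, 343, 512. Perfect cubes starting at 4³.
Track B: 1, -3, 9, -27. A geometric progression (common ratio -3).
Position 14 → track B, term 7 = 729.

729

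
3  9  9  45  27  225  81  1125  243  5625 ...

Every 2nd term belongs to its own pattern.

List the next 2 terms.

Split by position mod 2 into 2 tracks.
Subsequence A = 3, 9, 27, 81, 243: powers 3^1, 3^2, 3^3, ….
Subsequence B = 9, 45, 225, 1125, 5625: geometric with ratio 5.
Position 11 → subsequence A, term 6 = 729.
The 12th slot belongs to subsequence B; its 6th term is 28125.

729, 28125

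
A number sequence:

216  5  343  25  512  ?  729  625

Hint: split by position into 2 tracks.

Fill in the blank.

125

Taking every 2nd term gives 2 separate tracks.
Subsequence A: 216, 343, 512, 729. Consecutive cubes n³ from n = 6.
Subsequence B: 5, 25, ?, 625. Successive powers of 5.
Filling subsequence B at index 3 by its rule yields 125.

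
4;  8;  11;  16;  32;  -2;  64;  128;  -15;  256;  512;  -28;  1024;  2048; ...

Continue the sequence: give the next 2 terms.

-41, 4096

The slot pattern repeats as AAB (period 3), so there are 2 interleaved tracks.
Track A: 4, 8, 16, 32, 64, 128, 256, 512, 1024, 2048. Successive powers of 2.
Track B: 11, -2, -15, -28. Linear: a_n = 24 − 13·n.
Position 15 → track B, term 5 = -41.
The 16th slot belongs to track A; its 11th term is 4096.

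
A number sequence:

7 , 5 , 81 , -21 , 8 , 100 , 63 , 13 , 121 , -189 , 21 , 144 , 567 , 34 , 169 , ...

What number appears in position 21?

Read the sequence 3 terms at a time; column i is its own pattern.
Track A = 7, -21, 63, -189, 567: geometric, ×-3 each step.
Track B = 5, 8, 13, 21, 34: Fibonacci-style (each term is the sum of the two before it).
Track C = 81, 100, 121, 144, 169: perfect squares starting at 9².
Position 21 → track C, term 7 = 225.

225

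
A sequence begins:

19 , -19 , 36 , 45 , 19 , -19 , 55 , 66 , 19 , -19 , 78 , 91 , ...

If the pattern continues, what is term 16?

120

Reading positions in blocks of 4 reveals the pattern AABB — 2 tracks woven together.
Stream A: 19, -19, 19, -19, 19, -19. Alternating ±19.
Stream B: 36, 45, 55, 66, 78, 91. The triangular numbers T_8, T_9, ….
The 16th slot belongs to stream B; its 8th term is 120.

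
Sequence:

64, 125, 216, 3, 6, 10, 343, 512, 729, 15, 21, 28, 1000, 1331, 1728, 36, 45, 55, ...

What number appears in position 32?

Reading positions in blocks of 6 reveals the pattern AAABBB — 2 tracks woven together.
Subsequence A = 64, 125, 216, 343, 512, 729, 1000, 1331, 1728: perfect cubes starting at 4³.
Subsequence B = 3, 6, 10, 15, 21, 28, 36, 45, 55: triangular numbers starting at T_2.
Position 32 → subsequence A, term 17 = 8000.

8000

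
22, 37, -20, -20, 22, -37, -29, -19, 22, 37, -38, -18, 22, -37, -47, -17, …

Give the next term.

Split by position mod 4: positions 1, 5, 9, … form one track, and each other residue class forms its own.
Stream A: 22, 22, 22, 22 (always 22).
Stream B: 37, -37, 37, -37 (the oscillation 37·(−1)^(n+1)).
Stream C: -20, -29, -38, -47 (linear: a_n = -11 − 9·n).
Stream D: -20, -19, -18, -17 (arithmetic, step +1).
Position 17 falls in stream A as its term 5, giving 22.

22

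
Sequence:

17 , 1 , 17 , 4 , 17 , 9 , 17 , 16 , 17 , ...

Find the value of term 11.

Split by position mod 2 into 2 tracks.
Track A: 17, 17, 17, 17, 17. Always 17.
Track B: 1, 4, 9, 16. Consecutive squares n² from n = 1.
Position 11 → track A, term 6 = 17.

17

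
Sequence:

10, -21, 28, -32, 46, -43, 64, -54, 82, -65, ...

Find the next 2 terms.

100, -76

Odd-indexed and even-indexed terms follow separate rules.
Track A is 10, 28, 46, 64, 82, which is arithmetic with common difference +18.
Track B is -21, -32, -43, -54, -65, which is arithmetic with common difference −11.
Position 11 falls in track A as its term 6, giving 100.
The 12th slot belongs to track B; its 6th term is -76.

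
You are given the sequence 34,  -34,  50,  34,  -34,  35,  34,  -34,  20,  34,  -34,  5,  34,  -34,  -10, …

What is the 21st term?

The slot pattern repeats as AAB (period 3), so there are 2 interleaved tracks.
Track A: 34, -34, 34, -34, 34, -34, 34, -34, 34, -34 — alternating ±34.
Track B: 50, 35, 20, 5, -10 — arithmetic, step −15.
Term 21 comes from track B (its 7th entry): -40.

-40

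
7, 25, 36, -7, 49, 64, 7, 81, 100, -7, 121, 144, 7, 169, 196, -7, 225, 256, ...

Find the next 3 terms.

Positions follow the repeating pattern ABB; grouping by letter gives 2 tracks.
Track A is 7, -7, 7, -7, 7, -7, which is oscillating between 7 and -7.
Track B is 25, 36, 49, 64, 81, 100, 121, 144, 169, 196, 225, 256, which is consecutive squares n² from n = 5.
Position 19 falls in track A as its term 7, giving 7.
Position 20 falls in track B as its term 13, giving 289.
Position 21 → track B, term 14 = 324.

7, 289, 324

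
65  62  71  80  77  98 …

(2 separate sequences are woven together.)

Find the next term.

Odd-indexed and even-indexed terms follow separate rules.
Subsequence A is 65, 71, 77, which is linear: a_n = 59 + 6·n.
Subsequence B is 62, 80, 98, which is arithmetic with common difference +18.
The 7th slot belongs to subsequence A; its 4th term is 83.

83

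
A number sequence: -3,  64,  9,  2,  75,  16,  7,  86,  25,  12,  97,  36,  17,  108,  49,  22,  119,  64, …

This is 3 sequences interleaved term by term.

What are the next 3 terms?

27, 130, 81

The terms cycle through 3 interleaved subsequences.
Track A: -3, 2, 7, 12, 17, 22 — arithmetic with common difference +5.
Track B: 64, 75, 86, 97, 108, 119 — linear: a_n = 53 + 11·n.
Track C: 9, 16, 25, 36, 49, 64 — consecutive squares n² from n = 3.
Position 19 → track A, term 7 = 27.
Position 20 → track B, term 7 = 130.
The 21st slot belongs to track C; its 7th term is 81.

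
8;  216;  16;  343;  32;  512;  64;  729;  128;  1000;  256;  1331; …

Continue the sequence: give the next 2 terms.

Split by position mod 2 into 2 tracks.
Subsequence A is 8, 16, 32, 64, 128, 256, which is successive powers of 2.
Subsequence B is 216, 343, 512, 729, 1000, 1331, which is consecutive cubes n³ from n = 6.
The 13th slot belongs to subsequence A; its 7th term is 512.
Position 14 falls in subsequence B as its term 7, giving 1728.

512, 1728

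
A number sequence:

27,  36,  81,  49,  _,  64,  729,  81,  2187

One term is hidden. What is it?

243

Taking every 2nd term gives 2 separate tracks.
Stream A: 27, 81, ?, 729, 2187 — powers 3^3, 3^4, 3^5, ….
Stream B: 36, 49, 64, 81 — perfect squares starting at 6².
So the missing entry in stream A is 243.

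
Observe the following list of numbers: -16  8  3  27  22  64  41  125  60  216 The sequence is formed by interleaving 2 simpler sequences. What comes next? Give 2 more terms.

Odd-indexed and even-indexed terms follow separate rules.
Stream A is -16, 3, 22, 41, 60, which is arithmetic, step +19.
Stream B is 8, 27, 64, 125, 216, which is consecutive cubes n³ from n = 2.
Term 11 comes from stream A (its 6th entry): 79.
Term 12 comes from stream B (its 6th entry): 343.

79, 343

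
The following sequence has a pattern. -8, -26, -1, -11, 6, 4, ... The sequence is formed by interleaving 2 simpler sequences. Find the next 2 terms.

Taking every 2nd term gives 2 separate tracks.
Stream A: -8, -1, 6 (arithmetic with common difference +7).
Stream B: -26, -11, 4 (arithmetic, step +15).
The 7th slot belongs to stream A; its 4th term is 13.
Position 8 falls in stream B as its term 4, giving 19.

13, 19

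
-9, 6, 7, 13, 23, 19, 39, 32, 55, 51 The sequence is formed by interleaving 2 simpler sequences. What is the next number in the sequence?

Odd-indexed and even-indexed terms follow separate rules.
Stream A: -9, 7, 23, 39, 55 — arithmetic, step +16.
Stream B: 6, 13, 19, 32, 51 — a Fibonacci-like recurrence a_n = a_{n-1} + a_{n-2}.
Term 11 comes from stream A (its 6th entry): 71.

71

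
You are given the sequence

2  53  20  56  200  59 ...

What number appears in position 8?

Odd-indexed and even-indexed terms follow separate rules.
Stream A = 2, 20, 200: geometric, ×10 each step.
Stream B = 53, 56, 59: adding 3 each time.
Position 8 falls in stream B as its term 4, giving 62.

62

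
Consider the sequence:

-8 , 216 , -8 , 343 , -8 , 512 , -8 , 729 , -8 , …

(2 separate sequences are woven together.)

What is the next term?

The terms cycle through 2 interleaved subsequences.
Track A = -8, -8, -8, -8, -8: the constant sequence -8.
Track B = 216, 343, 512, 729: the cubes 6³, 7³, 8³, ….
Position 10 falls in track B as its term 5, giving 1000.

1000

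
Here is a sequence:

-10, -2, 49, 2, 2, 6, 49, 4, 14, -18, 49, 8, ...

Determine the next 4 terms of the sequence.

26, 54, 49, 16

Taking every 4th term gives 4 separate tracks.
Track A: -10, 2, 14 (arithmetic with common difference +12).
Track B: -2, 6, -18 (multiplying by -3 each time).
Track C: 49, 49, 49 (the constant sequence 49).
Track D: 2, 4, 8 (powers 2^1, 2^2, 2^3, …).
Position 13 falls in track A as its term 4, giving 26.
The 14th slot belongs to track B; its 4th term is 54.
Position 15 → track C, term 4 = 49.
Position 16 falls in track D as its term 4, giving 16.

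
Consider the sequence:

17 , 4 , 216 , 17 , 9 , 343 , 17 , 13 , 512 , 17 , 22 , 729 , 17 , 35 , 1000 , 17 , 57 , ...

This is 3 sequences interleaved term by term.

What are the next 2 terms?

1331, 17

Split by position mod 3: positions 1, 4, 7, … form one track, and each other residue class forms its own.
Subsequence A = 17, 17, 17, 17, 17, 17: always 17.
Subsequence B = 4, 9, 13, 22, 35, 57: each term equals the sum of the previous two.
Subsequence C = 216, 343, 512, 729, 1000: consecutive cubes n³ from n = 6.
Term 18 comes from subsequence C (its 6th entry): 1331.
Position 19 falls in subsequence A as its term 7, giving 17.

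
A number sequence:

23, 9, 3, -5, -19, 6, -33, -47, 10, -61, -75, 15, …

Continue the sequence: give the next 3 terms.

-89, -103, 21

Reading positions in blocks of 3 reveals the pattern AAB — 2 tracks woven together.
Subsequence A = 23, 9, -5, -19, -33, -47, -61, -75: linear: a_n = 37 − 14·n.
Subsequence B = 3, 6, 10, 15: triangular numbers n(n+1)/2 for n = 2, 3, ….
Position 13 → subsequence A, term 9 = -89.
The 14th slot belongs to subsequence A; its 10th term is -103.
Term 15 comes from subsequence B (its 5th entry): 21.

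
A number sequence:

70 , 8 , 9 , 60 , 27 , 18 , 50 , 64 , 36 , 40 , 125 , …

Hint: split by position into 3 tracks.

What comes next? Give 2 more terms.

Taking every 3rd term gives 3 separate tracks.
Track A: 70, 60, 50, 40 — arithmetic, step −10.
Track B: 8, 27, 64, 125 — the cubes 2³, 3³, 4³, ….
Track C: 9, 18, 36 — geometric, ×2 each step.
The 12th slot belongs to track C; its 4th term is 72.
Term 13 comes from track A (its 5th entry): 30.

72, 30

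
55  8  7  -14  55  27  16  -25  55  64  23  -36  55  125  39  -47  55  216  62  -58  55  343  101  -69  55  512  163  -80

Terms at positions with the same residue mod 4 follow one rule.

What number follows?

55

Split by position mod 4: positions 1, 5, 9, … form one track, and each other residue class forms its own.
Stream A: 55, 55, 55, 55, 55, 55, 55 (always 55).
Stream B: 8, 27, 64, 125, 216, 343, 512 (the cubes 2³, 3³, 4³, …).
Stream C: 7, 16, 23, 39, 62, 101, 163 (Fibonacci-style (each term is the sum of the two before it)).
Stream D: -14, -25, -36, -47, -58, -69, -80 (subtracting 11 each time).
Position 29 falls in stream A as its term 8, giving 55.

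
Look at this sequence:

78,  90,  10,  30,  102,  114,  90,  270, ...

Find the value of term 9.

126

Positions follow the repeating pattern AABB; grouping by letter gives 2 tracks.
Stream A: 78, 90, 102, 114 (adding 12 each time).
Stream B: 10, 30, 90, 270 (geometric, ×3 each step).
Position 9 falls in stream A as its term 5, giving 126.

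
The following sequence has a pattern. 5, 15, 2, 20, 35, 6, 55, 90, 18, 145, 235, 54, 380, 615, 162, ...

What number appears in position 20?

The slot pattern repeats as AAB (period 3), so there are 2 interleaved tracks.
Track A is 5, 15, 20, 35, 55, 90, 145, 235, 380, 615, which is Fibonacci-style (each term is the sum of the two before it).
Track B is 2, 6, 18, 54, 162, which is multiplying by 3 each time.
Position 20 → track A, term 14 = 4215.

4215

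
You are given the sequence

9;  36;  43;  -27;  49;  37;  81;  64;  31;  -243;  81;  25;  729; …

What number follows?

100

The terms cycle through 3 interleaved subsequences.
Track A is 9, -27, 81, -243, 729, which is multiplying by -3 each time.
Track B is 36, 49, 64, 81, which is the squares 6², 7², 8², ….
Track C is 43, 37, 31, 25, which is subtracting 6 each time.
The 14th slot belongs to track B; its 5th term is 100.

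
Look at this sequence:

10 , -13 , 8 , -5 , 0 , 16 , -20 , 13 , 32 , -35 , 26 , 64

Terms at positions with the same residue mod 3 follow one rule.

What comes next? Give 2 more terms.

-50, 39

The terms cycle through 3 interleaved subsequences.
Track A: 10, -5, -20, -35. Subtracting 15 each time.
Track B: -13, 0, 13, 26. Linear: a_n = -26 + 13·n.
Track C: 8, 16, 32, 64. Multiplying by 2 each time.
Position 13 → track A, term 5 = -50.
Position 14 falls in track B as its term 5, giving 39.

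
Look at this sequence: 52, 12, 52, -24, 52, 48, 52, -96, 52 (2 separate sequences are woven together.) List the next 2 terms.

Taking every 2nd term gives 2 separate tracks.
Track A: 52, 52, 52, 52, 52. Always 52.
Track B: 12, -24, 48, -96. A geometric progression (common ratio -2).
Position 10 → track B, term 5 = 192.
Position 11 falls in track A as its term 6, giving 52.

192, 52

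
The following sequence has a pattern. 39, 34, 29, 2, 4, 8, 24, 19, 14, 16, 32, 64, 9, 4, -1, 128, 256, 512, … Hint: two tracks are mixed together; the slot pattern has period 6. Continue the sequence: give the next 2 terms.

-6, -11

Positions follow the repeating pattern AAABBB; grouping by letter gives 2 tracks.
Stream A is 39, 34, 29, 24, 19, 14, 9, 4, -1, which is arithmetic, step −5.
Stream B is 2, 4, 8, 16, 32, 64, 128, 256, 512, which is geometric, ×2 each step.
Term 19 comes from stream A (its 10th entry): -6.
Position 20 falls in stream A as its term 11, giving -11.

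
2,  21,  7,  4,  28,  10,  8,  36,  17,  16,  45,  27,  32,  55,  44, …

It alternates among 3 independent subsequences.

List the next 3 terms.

Split by position mod 3 into 3 tracks.
Stream A: 2, 4, 8, 16, 32 (powers of 2).
Stream B: 21, 28, 36, 45, 55 (the triangular numbers T_6, T_7, …).
Stream C: 7, 10, 17, 27, 44 (each term equals the sum of the previous two).
Position 16 → stream A, term 6 = 64.
Term 17 comes from stream B (its 6th entry): 66.
The 18th slot belongs to stream C; its 6th term is 71.

64, 66, 71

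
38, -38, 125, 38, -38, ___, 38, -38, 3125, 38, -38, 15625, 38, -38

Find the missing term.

The slot pattern repeats as AAB (period 3), so there are 2 interleaved tracks.
Track A: 38, -38, 38, -38, 38, -38, 38, -38, 38, -38 — oscillating between 38 and -38.
Track B: 125, ?, 3125, 15625 — successive powers of 5.
Filling track B at index 2 by its rule yields 625.

625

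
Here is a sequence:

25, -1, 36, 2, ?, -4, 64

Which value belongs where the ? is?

49

Taking every 2nd term gives 2 separate tracks.
Track A: 25, 36, ?, 64 (the squares 5², 6², 7², …).
Track B: -1, 2, -4 (multiplying by -2 each time).
The gap is track A's term 3; the rule gives 49.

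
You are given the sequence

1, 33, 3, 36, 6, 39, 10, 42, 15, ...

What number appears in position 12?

48

The terms cycle through 2 interleaved subsequences.
Subsequence A = 1, 3, 6, 10, 15: triangular numbers n(n+1)/2 for n = 1, 2, ….
Subsequence B = 33, 36, 39, 42: arithmetic with common difference +3.
The 12th slot belongs to subsequence B; its 6th term is 48.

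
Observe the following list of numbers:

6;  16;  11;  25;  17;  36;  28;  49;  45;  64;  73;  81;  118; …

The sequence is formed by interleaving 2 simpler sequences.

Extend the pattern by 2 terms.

Taking every 2nd term gives 2 separate tracks.
Stream A is 6, 11, 17, 28, 45, 73, 118, which is each term equals the sum of the previous two.
Stream B is 16, 25, 36, 49, 64, 81, which is the squares 4², 5², 6², ….
The 14th slot belongs to stream B; its 7th term is 100.
The 15th slot belongs to stream A; its 8th term is 191.

100, 191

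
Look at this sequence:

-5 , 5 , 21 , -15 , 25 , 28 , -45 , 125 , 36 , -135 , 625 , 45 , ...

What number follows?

The terms cycle through 3 interleaved subsequences.
Track A: -5, -15, -45, -135. Multiplying by 3 each time.
Track B: 5, 25, 125, 625. Powers 5^1, 5^2, 5^3, ….
Track C: 21, 28, 36, 45. Triangular numbers starting at T_6.
Term 13 comes from track A (its 5th entry): -405.

-405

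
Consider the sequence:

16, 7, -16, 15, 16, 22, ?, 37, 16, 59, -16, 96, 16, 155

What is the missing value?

The terms cycle through 2 interleaved subsequences.
Track A is 16, -16, 16, ?, 16, -16, 16, which is oscillating between 16 and -16.
Track B is 7, 15, 22, 37, 59, 96, 155, which is each term equals the sum of the previous two.
So the missing entry in track A is -16.

-16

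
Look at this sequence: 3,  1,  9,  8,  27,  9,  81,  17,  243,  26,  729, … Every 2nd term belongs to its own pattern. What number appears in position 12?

43

Taking every 2nd term gives 2 separate tracks.
Track A: 3, 9, 27, 81, 243, 729 (successive powers of 3).
Track B: 1, 8, 9, 17, 26 (Fibonacci-style (each term is the sum of the two before it)).
Position 12 falls in track B as its term 6, giving 43.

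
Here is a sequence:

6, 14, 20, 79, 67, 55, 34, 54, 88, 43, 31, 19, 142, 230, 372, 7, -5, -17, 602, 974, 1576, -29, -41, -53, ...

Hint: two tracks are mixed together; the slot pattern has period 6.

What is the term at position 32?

17478

Positions follow the repeating pattern AAABBB; grouping by letter gives 2 tracks.
Subsequence A: 6, 14, 20, 34, 54, 88, 142, 230, 372, 602, 974, 1576. A Fibonacci-like recurrence a_n = a_{n-1} + a_{n-2}.
Subsequence B: 79, 67, 55, 43, 31, 19, 7, -5, -17, -29, -41, -53. Arithmetic with common difference −12.
The 32nd slot belongs to subsequence A; its 17th term is 17478.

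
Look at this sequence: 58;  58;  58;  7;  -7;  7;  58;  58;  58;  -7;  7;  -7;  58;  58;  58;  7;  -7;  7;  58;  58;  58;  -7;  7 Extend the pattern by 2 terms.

-7, 58

Positions follow the repeating pattern AAABBB; grouping by letter gives 2 tracks.
Track A is 58, 58, 58, 58, 58, 58, 58, 58, 58, 58, 58, 58, which is constant 58.
Track B is 7, -7, 7, -7, 7, -7, 7, -7, 7, -7, 7, which is oscillating between 7 and -7.
Term 24 comes from track B (its 12th entry): -7.
Position 25 → track A, term 13 = 58.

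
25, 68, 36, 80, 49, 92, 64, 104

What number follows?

Taking every 2nd term gives 2 separate tracks.
Stream A: 25, 36, 49, 64. The squares 5², 6², 7², ….
Stream B: 68, 80, 92, 104. Adding 12 each time.
The 9th slot belongs to stream A; its 5th term is 81.

81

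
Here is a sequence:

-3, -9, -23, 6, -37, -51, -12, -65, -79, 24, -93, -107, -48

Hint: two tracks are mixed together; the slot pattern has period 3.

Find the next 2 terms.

-121, -135

Positions follow the repeating pattern ABB; grouping by letter gives 2 tracks.
Subsequence A = -3, 6, -12, 24, -48: multiplying by -2 each time.
Subsequence B = -9, -23, -37, -51, -65, -79, -93, -107: linear: a_n = 5 − 14·n.
The 14th slot belongs to subsequence B; its 9th term is -121.
Position 15 → subsequence B, term 10 = -135.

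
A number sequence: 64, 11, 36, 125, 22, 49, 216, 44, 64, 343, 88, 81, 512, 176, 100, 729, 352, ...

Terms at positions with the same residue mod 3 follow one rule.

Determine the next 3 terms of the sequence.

Split by position mod 3: positions 1, 4, 7, … form one track, and each other residue class forms its own.
Subsequence A = 64, 125, 216, 343, 512, 729: consecutive cubes n³ from n = 4.
Subsequence B = 11, 22, 44, 88, 176, 352: geometric, ×2 each step.
Subsequence C = 36, 49, 64, 81, 100: consecutive squares n² from n = 6.
Position 18 falls in subsequence C as its term 6, giving 121.
Position 19 falls in subsequence A as its term 7, giving 1000.
Position 20 → subsequence B, term 7 = 704.

121, 1000, 704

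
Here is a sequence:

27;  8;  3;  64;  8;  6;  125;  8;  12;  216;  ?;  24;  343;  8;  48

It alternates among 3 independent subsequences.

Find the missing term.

The terms cycle through 3 interleaved subsequences.
Stream A = 27, 64, 125, 216, 343: the cubes 3³, 4³, 5³, ….
Stream B = 8, 8, 8, ?, 8: always 8.
Stream C = 3, 6, 12, 24, 48: geometric, ×2 each step.
Filling stream B at index 4 by its rule yields 8.

8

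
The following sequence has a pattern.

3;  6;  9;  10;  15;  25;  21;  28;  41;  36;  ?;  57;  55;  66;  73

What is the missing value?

45

The slot pattern repeats as AAB (period 3), so there are 2 interleaved tracks.
Track A is 3, 6, 10, 15, 21, 28, 36, ?, 55, 66, which is triangular numbers starting at T_2.
Track B is 9, 25, 41, 57, 73, which is adding 16 each time.
Filling track A at index 8 by its rule yields 45.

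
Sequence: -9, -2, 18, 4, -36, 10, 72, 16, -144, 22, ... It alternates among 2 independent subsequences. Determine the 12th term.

28

Positions 1, 3, 5, … form one subsequence and positions 2, 4, 6, … form another.
Subsequence A: -9, 18, -36, 72, -144. Geometric with ratio -2.
Subsequence B: -2, 4, 10, 16, 22. Arithmetic with common difference +6.
Position 12 → subsequence B, term 6 = 28.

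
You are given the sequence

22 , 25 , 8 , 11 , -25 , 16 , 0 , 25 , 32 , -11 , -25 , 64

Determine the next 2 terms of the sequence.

Taking every 3rd term gives 3 separate tracks.
Subsequence A: 22, 11, 0, -11 (arithmetic, step −11).
Subsequence B: 25, -25, 25, -25 (alternating ±25).
Subsequence C: 8, 16, 32, 64 (powers of 2).
The 13th slot belongs to subsequence A; its 5th term is -22.
The 14th slot belongs to subsequence B; its 5th term is 25.

-22, 25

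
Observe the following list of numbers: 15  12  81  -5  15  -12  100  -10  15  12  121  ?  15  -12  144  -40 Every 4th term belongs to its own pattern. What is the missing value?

The terms cycle through 4 interleaved subsequences.
Track A is 15, 15, 15, 15, which is always 15.
Track B is 12, -12, 12, -12, which is alternating ±12.
Track C is 81, 100, 121, 144, which is the squares 9², 10², 11², ….
Track D is -5, -10, ?, -40, which is geometric with ratio 2.
So the missing entry in track D is -20.

-20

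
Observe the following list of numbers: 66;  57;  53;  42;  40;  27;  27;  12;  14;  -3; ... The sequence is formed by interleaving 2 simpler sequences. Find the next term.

1

Odd-indexed and even-indexed terms follow separate rules.
Subsequence A: 66, 53, 40, 27, 14. Arithmetic, step −13.
Subsequence B: 57, 42, 27, 12, -3. Arithmetic, step −15.
The 11th slot belongs to subsequence A; its 6th term is 1.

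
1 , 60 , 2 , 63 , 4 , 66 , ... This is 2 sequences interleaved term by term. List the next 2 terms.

8, 69

Odd-indexed and even-indexed terms follow separate rules.
Subsequence A: 1, 2, 4. Successive powers of 2.
Subsequence B: 60, 63, 66. Arithmetic, step +3.
Term 7 comes from subsequence A (its 4th entry): 8.
The 8th slot belongs to subsequence B; its 4th term is 69.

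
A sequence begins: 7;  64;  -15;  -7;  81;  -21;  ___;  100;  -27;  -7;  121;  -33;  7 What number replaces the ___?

7

The terms cycle through 3 interleaved subsequences.
Subsequence A: 7, -7, ?, -7, 7 (oscillating between 7 and -7).
Subsequence B: 64, 81, 100, 121 (perfect squares starting at 8²).
Subsequence C: -15, -21, -27, -33 (subtracting 6 each time).
Subsequence A's pattern makes the blank 7.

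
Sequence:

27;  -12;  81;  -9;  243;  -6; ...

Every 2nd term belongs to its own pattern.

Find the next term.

Odd-indexed and even-indexed terms follow separate rules.
Track A: 27, 81, 243 — powers of 3.
Track B: -12, -9, -6 — arithmetic with common difference +3.
Position 7 → track A, term 4 = 729.

729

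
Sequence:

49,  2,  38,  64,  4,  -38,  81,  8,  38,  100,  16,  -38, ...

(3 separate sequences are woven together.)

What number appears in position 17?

64

The terms cycle through 3 interleaved subsequences.
Subsequence A: 49, 64, 81, 100. The squares 7², 8², 9², ….
Subsequence B: 2, 4, 8, 16. Multiplying by 2 each time.
Subsequence C: 38, -38, 38, -38. Alternating ±38.
Term 17 comes from subsequence B (its 6th entry): 64.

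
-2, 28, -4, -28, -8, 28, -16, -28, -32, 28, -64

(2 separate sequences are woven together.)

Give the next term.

Odd-indexed and even-indexed terms follow separate rules.
Subsequence A = -2, -4, -8, -16, -32, -64: a geometric progression (common ratio 2).
Subsequence B = 28, -28, 28, -28, 28: the oscillation 28·(−1)^(n+1).
Term 12 comes from subsequence B (its 6th entry): -28.

-28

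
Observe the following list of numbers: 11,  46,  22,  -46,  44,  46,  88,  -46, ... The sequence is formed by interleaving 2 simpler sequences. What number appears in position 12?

Split by position mod 2 into 2 tracks.
Track A = 11, 22, 44, 88: geometric with ratio 2.
Track B = 46, -46, 46, -46: oscillating between 46 and -46.
Position 12 falls in track B as its term 6, giving -46.

-46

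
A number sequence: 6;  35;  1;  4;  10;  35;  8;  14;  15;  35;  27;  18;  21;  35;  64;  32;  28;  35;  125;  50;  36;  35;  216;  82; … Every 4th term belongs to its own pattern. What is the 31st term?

512

Read the sequence 4 terms at a time; column i is its own pattern.
Track A is 6, 10, 15, 21, 28, 36, which is the triangular numbers T_3, T_4, ….
Track B is 35, 35, 35, 35, 35, 35, which is the constant sequence 35.
Track C is 1, 8, 27, 64, 125, 216, which is perfect cubes starting at 1³.
Track D is 4, 14, 18, 32, 50, 82, which is each term equals the sum of the previous two.
Position 31 → track C, term 8 = 512.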